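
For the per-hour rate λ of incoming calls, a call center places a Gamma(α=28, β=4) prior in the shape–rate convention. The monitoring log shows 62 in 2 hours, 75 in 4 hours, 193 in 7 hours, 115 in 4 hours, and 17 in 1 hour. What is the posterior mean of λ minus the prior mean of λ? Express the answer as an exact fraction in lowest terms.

Total count: 62 + 75 + 193 + 115 + 17 = 462.
Total exposure: 2 + 4 + 7 + 4 + 1 = 18 hours.
Gamma(α, β) with Poisson data over total exposure Σt gives posterior Gamma(α+Σx, β+Σt) = Gamma(490, 22).
Posterior mean = 490/22 = 245/11; prior mean = 28/4 = 7. Difference = 245/11 − 7 = 168/11.

168/11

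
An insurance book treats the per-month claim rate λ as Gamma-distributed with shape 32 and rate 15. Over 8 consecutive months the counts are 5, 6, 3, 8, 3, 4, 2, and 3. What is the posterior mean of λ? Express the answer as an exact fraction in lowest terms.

Total count: 5 + 6 + 3 + 8 + 3 + 4 + 2 + 3 = 34.
Total exposure: 8 months.
Gamma(α, β) with Poisson data over total exposure Σt gives posterior Gamma(α+Σx, β+Σt) = Gamma(66, 23).
Posterior mean = α'/β' = 66/23.

66/23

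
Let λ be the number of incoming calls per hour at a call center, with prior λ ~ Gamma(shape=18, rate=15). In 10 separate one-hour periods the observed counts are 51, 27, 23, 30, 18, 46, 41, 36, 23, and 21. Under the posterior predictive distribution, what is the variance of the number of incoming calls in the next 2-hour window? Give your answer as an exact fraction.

18036/625

Total count: 51 + 27 + 23 + 30 + 18 + 46 + 41 + 36 + 23 + 21 = 316.
Total exposure: 10 hours.
Posterior: α' = 18 + 316 = 334, β' = 15 + 10 = 25.
The posterior predictive for a window of length T is Negative Binomial with variance T·α'·(β'+T)/β'² = 2·334·27/625 = 18036/625.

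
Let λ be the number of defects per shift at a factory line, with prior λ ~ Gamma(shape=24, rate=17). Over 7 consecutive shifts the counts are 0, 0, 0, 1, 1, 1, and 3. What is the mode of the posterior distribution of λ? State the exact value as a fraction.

Total count: 0 + 0 + 0 + 1 + 1 + 1 + 3 = 6.
Total exposure: 7 shifts.
Posterior: α' = 24 + 6 = 30, β' = 17 + 7 = 24.
Posterior mode = (α'−1)/β' = 29/24.

29/24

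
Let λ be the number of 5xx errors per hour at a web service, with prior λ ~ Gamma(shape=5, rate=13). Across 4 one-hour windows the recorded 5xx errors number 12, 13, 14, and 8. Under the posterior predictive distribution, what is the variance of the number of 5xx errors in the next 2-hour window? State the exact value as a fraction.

Total count: 12 + 13 + 14 + 8 = 47.
Total exposure: 4 hours.
By Gamma–Poisson conjugacy, the posterior is Gamma(α + Σx, β + Σt) = Gamma(5 + 47, 13 + 4) = Gamma(52, 17).
The posterior predictive for a window of length T is Negative Binomial with variance T·α'·(β'+T)/β'² = 2·52·19/289 = 1976/289.

1976/289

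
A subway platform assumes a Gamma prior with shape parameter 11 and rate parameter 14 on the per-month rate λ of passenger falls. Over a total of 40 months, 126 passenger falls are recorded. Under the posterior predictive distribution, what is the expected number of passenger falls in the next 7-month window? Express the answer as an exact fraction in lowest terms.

Total count 126 over total exposure 40 months.
Gamma(α, β) with Poisson data over total exposure Σt gives posterior Gamma(α+Σx, β+Σt) = Gamma(137, 54).
Predictive mean over a 7-month window = T·E[λ|data] = 7·137/54 = 959/54.

959/54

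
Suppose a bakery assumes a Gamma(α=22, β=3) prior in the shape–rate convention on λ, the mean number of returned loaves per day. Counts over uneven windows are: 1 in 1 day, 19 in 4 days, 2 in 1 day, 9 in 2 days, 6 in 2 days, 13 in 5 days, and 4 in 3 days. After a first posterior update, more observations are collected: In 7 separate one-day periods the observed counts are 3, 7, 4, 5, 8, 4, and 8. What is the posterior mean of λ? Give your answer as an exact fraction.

115/28

Total count: 1 + 19 + 2 + 9 + 6 + 13 + 4 = 54.
Total exposure: 1 + 4 + 1 + 2 + 2 + 5 + 3 = 18 days.
After the first batch: Gamma(22 + 54, 3 + 18) = Gamma(76, 21).
Total count: 3 + 7 + 4 + 5 + 8 + 4 + 8 = 39.
Total exposure: 7 days.
After the second batch: Gamma(76 + 39, 21 + 7) = Gamma(115, 28).
Posterior mean = α'/β' = 115/28.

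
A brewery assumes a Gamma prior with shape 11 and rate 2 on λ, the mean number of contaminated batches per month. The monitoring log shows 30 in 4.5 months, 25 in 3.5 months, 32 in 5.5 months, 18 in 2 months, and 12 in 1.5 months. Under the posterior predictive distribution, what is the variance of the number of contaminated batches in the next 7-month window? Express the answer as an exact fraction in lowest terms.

Total count: 30 + 25 + 32 + 18 + 12 = 117.
Total exposure: 4.5 + 3.5 + 5.5 + 2 + 1.5 = 17 months.
By Gamma–Poisson conjugacy, the posterior is Gamma(α + Σx, β + Σt) = Gamma(11 + 117, 2 + 17) = Gamma(128, 19).
The posterior predictive for a window of length T is Negative Binomial with variance T·α'·(β'+T)/β'² = 7·128·26/361 = 23296/361.

23296/361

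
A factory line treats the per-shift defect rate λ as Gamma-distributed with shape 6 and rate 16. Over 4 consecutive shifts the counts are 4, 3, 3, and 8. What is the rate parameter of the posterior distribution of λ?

Total count: 4 + 3 + 3 + 8 = 18.
Total exposure: 4 shifts.
The Gamma prior is conjugate for the Poisson rate, so λ | data ~ Gamma(6+18, 16+4) = Gamma(24, 20).

20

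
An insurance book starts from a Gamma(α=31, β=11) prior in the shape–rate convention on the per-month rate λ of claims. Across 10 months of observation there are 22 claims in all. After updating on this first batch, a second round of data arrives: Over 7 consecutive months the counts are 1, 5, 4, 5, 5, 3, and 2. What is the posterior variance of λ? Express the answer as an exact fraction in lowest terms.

39/392

Total count 22 over total exposure 10 months.
After the first batch: Gamma(31 + 22, 11 + 10) = Gamma(53, 21).
Total count: 1 + 5 + 4 + 5 + 5 + 3 + 2 = 25.
Total exposure: 7 months.
After the second batch: Gamma(53 + 25, 21 + 7) = Gamma(78, 28).
Posterior variance = α'/β'² = 78/784 = 39/392.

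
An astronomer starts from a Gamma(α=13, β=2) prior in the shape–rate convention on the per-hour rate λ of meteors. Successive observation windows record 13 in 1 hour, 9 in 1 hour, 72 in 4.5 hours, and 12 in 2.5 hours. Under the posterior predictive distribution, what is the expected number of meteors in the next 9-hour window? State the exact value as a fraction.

1071/11

Total count: 13 + 9 + 72 + 12 = 106.
Total exposure: 1 + 1 + 4.5 + 2.5 = 9 hours.
Gamma(α, β) with Poisson data over total exposure Σt gives posterior Gamma(α+Σx, β+Σt) = Gamma(119, 11).
Predictive mean over a 9-hour window = T·E[λ|data] = 9·119/11 = 1071/11.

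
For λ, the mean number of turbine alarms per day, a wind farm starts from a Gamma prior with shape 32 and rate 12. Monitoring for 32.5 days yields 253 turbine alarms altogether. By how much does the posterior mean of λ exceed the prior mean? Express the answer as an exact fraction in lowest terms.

Total count 253 over total exposure 32.5 days.
Gamma(α, β) with Poisson data over total exposure Σt gives posterior Gamma(α+Σx, β+Σt) = Gamma(285, 89/2).
Posterior mean = 285/(89/2) = 570/89; prior mean = 32/12 = 8/3. Difference = 570/89 − 8/3 = 998/267.

998/267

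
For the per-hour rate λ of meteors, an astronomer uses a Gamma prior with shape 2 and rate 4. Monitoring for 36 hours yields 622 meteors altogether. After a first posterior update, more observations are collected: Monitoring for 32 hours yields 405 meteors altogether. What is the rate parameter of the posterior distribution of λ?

72

Total count 622 over total exposure 36 hours.
After the first batch: Gamma(2 + 622, 4 + 36) = Gamma(624, 40).
Total count 405 over total exposure 32 hours.
After the second batch: Gamma(624 + 405, 40 + 32) = Gamma(1029, 72).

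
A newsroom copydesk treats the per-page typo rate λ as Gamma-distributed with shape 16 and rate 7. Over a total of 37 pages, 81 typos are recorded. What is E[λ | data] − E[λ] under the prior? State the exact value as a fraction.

-25/308

Total count 81 over total exposure 37 pages.
Conjugate update: add total count to the shape and total exposure to the rate, giving Gamma(97, 44).
Posterior mean = 97/44 = 97/44; prior mean = 16/7 = 16/7. Difference = 97/44 − 16/7 = -25/308.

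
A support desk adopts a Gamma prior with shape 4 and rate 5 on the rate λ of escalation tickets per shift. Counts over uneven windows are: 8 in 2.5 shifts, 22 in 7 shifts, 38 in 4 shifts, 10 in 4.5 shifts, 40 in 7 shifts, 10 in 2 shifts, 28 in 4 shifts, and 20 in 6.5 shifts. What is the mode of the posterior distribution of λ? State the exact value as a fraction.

Total count: 8 + 22 + 38 + 10 + 40 + 10 + 28 + 20 = 176.
Total exposure: 2.5 + 7 + 4 + 4.5 + 7 + 2 + 4 + 6.5 = 37.5 shifts.
The Gamma prior is conjugate for the Poisson rate, so λ | data ~ Gamma(4+176, 5+37.5) = Gamma(180, 85/2).
Posterior mode = (α'−1)/β' = 179/(85/2) = 358/85.

358/85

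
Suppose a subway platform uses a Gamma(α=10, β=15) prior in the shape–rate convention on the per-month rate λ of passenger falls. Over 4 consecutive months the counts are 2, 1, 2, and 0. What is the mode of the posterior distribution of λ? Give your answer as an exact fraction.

14/19

Total count: 2 + 1 + 2 + 0 = 5.
Total exposure: 4 months.
The Gamma prior is conjugate for the Poisson rate, so λ | data ~ Gamma(10+5, 15+4) = Gamma(15, 19).
Posterior mode = (α'−1)/β' = 14/19.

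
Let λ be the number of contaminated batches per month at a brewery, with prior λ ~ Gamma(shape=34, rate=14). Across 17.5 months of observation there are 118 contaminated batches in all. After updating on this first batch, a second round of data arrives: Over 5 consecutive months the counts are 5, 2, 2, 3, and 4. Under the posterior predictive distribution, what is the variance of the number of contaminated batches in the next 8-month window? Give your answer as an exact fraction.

239232/5329

Total count 118 over total exposure 17.5 months.
After the first batch: Gamma(34 + 118, 14 + 17.5) = Gamma(152, 63/2).
Total count: 5 + 2 + 2 + 3 + 4 = 16.
Total exposure: 5 months.
After the second batch: Gamma(152 + 16, 63/2 + 5) = Gamma(168, 73/2).
The posterior predictive for a window of length T is Negative Binomial with variance T·α'·(β'+T)/β'² = 8·168·(89/2)/(5329/4) = 239232/5329.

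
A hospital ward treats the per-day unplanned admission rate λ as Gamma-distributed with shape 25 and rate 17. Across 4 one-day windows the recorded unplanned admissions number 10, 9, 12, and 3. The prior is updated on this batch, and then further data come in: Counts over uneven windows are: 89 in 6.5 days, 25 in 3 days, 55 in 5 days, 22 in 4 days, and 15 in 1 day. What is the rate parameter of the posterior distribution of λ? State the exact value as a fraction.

81/2

Total count: 10 + 9 + 12 + 3 = 34.
Total exposure: 4 days.
After the first batch: Gamma(25 + 34, 17 + 4) = Gamma(59, 21).
Total count: 89 + 25 + 55 + 22 + 15 = 206.
Total exposure: 6.5 + 3 + 5 + 4 + 1 = 19.5 days.
After the second batch: Gamma(59 + 206, 21 + 19.5) = Gamma(265, 81/2).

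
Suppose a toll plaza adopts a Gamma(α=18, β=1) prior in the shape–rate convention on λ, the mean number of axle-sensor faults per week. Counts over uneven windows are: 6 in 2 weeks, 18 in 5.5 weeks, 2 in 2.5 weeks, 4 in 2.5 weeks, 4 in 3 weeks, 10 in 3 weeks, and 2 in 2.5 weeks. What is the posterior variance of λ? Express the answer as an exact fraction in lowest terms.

16/121

Total count: 6 + 18 + 2 + 4 + 4 + 10 + 2 = 46.
Total exposure: 2 + 5.5 + 2.5 + 2.5 + 3 + 3 + 2.5 = 21 weeks.
The Gamma prior is conjugate for the Poisson rate, so λ | data ~ Gamma(18+46, 1+21) = Gamma(64, 22).
Posterior variance = α'/β'² = 64/484 = 16/121.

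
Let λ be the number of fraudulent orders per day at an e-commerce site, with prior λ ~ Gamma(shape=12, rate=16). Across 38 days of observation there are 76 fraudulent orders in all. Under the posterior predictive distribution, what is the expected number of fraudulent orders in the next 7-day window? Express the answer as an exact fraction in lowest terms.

Total count 76 over total exposure 38 days.
The Gamma prior is conjugate for the Poisson rate, so λ | data ~ Gamma(12+76, 16+38) = Gamma(88, 54).
Predictive mean over a 7-day window = T·E[λ|data] = 7·88/54 = 308/27.

308/27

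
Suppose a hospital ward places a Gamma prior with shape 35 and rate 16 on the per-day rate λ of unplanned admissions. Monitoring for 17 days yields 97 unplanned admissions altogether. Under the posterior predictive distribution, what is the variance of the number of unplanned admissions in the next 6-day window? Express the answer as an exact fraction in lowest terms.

Total count 97 over total exposure 17 days.
The Gamma prior is conjugate for the Poisson rate, so λ | data ~ Gamma(35+97, 16+17) = Gamma(132, 33).
The posterior predictive for a window of length T is Negative Binomial with variance T·α'·(β'+T)/β'² = 6·132·39/1089 = 312/11.

312/11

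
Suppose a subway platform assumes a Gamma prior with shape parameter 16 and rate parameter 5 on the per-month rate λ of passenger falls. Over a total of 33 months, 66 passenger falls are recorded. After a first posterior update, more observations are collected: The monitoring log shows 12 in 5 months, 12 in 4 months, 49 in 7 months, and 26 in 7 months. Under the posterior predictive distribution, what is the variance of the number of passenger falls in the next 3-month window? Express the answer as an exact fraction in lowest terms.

Total count 66 over total exposure 33 months.
After the first batch: Gamma(16 + 66, 5 + 33) = Gamma(82, 38).
Total count: 12 + 12 + 49 + 26 = 99.
Total exposure: 5 + 4 + 7 + 7 = 23 months.
After the second batch: Gamma(82 + 99, 38 + 23) = Gamma(181, 61).
The posterior predictive for a window of length T is Negative Binomial with variance T·α'·(β'+T)/β'² = 3·181·64/3721 = 34752/3721.

34752/3721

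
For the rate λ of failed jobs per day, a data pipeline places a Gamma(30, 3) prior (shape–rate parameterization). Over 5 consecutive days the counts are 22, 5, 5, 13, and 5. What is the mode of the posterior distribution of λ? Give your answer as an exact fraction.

79/8

Total count: 22 + 5 + 5 + 13 + 5 = 50.
Total exposure: 5 days.
Gamma(α, β) with Poisson data over total exposure Σt gives posterior Gamma(α+Σx, β+Σt) = Gamma(80, 8).
Posterior mode = (α'−1)/β' = 79/8.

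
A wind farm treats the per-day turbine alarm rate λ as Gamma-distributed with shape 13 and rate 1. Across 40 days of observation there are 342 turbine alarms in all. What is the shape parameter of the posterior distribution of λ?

355

Total count 342 over total exposure 40 days.
Posterior: α' = 13 + 342 = 355, β' = 1 + 40 = 41.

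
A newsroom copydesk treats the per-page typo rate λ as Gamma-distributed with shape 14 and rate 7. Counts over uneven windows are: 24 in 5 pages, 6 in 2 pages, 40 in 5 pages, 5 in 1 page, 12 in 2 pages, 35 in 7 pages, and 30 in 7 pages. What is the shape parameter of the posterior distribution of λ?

Total count: 24 + 6 + 40 + 5 + 12 + 35 + 30 = 152.
Total exposure: 5 + 2 + 5 + 1 + 2 + 7 + 7 = 29 pages.
Conjugate update: add total count to the shape and total exposure to the rate, giving Gamma(166, 36).

166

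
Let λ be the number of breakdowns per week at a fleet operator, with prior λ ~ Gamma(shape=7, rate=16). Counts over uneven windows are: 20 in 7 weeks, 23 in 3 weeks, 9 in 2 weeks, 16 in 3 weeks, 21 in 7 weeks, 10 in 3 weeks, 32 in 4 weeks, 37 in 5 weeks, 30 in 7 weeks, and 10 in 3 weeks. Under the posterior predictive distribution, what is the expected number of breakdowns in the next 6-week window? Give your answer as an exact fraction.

43/2

Total count: 20 + 23 + 9 + 16 + 21 + 10 + 32 + 37 + 30 + 10 = 208.
Total exposure: 7 + 3 + 2 + 3 + 7 + 3 + 4 + 5 + 7 + 3 = 44 weeks.
Conjugate update: add total count to the shape and total exposure to the rate, giving Gamma(215, 60).
Predictive mean over a 6-week window = T·E[λ|data] = 6·215/60 = 43/2.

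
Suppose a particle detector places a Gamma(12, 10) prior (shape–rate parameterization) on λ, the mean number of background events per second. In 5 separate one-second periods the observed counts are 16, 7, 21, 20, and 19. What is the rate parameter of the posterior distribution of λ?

Total count: 16 + 7 + 21 + 20 + 19 = 83.
Total exposure: 5 seconds.
Gamma(α, β) with Poisson data over total exposure Σt gives posterior Gamma(α+Σx, β+Σt) = Gamma(95, 15).

15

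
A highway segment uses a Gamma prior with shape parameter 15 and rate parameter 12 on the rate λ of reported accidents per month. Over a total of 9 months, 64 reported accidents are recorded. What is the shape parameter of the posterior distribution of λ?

79

Total count 64 over total exposure 9 months.
Gamma(α, β) with Poisson data over total exposure Σt gives posterior Gamma(α+Σx, β+Σt) = Gamma(79, 21).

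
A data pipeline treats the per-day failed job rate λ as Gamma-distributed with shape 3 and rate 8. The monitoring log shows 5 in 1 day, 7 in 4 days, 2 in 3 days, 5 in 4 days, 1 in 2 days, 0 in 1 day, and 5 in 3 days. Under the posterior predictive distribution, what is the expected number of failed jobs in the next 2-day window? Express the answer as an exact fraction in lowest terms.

Total count: 5 + 7 + 2 + 5 + 1 + 0 + 5 = 25.
Total exposure: 1 + 4 + 3 + 4 + 2 + 1 + 3 = 18 days.
The Gamma prior is conjugate for the Poisson rate, so λ | data ~ Gamma(3+25, 8+18) = Gamma(28, 26).
Predictive mean over a 2-day window = T·E[λ|data] = 2·28/26 = 28/13.

28/13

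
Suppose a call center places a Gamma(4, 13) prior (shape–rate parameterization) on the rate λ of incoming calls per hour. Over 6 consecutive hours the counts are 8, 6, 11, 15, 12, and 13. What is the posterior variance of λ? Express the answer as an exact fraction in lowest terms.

Total count: 8 + 6 + 11 + 15 + 12 + 13 = 65.
Total exposure: 6 hours.
The Gamma prior is conjugate for the Poisson rate, so λ | data ~ Gamma(4+65, 13+6) = Gamma(69, 19).
Posterior variance = α'/β'² = 69/361.

69/361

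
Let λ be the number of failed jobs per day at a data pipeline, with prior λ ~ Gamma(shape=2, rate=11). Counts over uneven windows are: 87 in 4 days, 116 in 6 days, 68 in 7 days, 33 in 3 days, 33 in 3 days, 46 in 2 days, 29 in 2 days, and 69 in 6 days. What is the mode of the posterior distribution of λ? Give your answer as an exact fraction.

241/22

Total count: 87 + 116 + 68 + 33 + 33 + 46 + 29 + 69 = 481.
Total exposure: 4 + 6 + 7 + 3 + 3 + 2 + 2 + 6 = 33 days.
Gamma(α, β) with Poisson data over total exposure Σt gives posterior Gamma(α+Σx, β+Σt) = Gamma(483, 44).
Posterior mode = (α'−1)/β' = 482/44 = 241/22.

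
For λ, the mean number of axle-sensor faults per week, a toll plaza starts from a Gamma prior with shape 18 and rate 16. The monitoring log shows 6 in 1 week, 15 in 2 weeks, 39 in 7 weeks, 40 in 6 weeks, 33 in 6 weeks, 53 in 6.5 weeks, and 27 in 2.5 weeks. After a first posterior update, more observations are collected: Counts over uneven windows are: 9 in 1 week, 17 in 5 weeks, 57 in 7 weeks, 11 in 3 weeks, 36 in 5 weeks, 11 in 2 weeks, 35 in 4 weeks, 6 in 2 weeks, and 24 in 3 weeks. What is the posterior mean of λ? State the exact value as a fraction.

437/79

Total count: 6 + 15 + 39 + 40 + 33 + 53 + 27 = 213.
Total exposure: 1 + 2 + 7 + 6 + 6 + 6.5 + 2.5 = 31 weeks.
After the first batch: Gamma(18 + 213, 16 + 31) = Gamma(231, 47).
Total count: 9 + 17 + 57 + 11 + 36 + 11 + 35 + 6 + 24 = 206.
Total exposure: 1 + 5 + 7 + 3 + 5 + 2 + 4 + 2 + 3 = 32 weeks.
After the second batch: Gamma(231 + 206, 47 + 32) = Gamma(437, 79).
Posterior mean = α'/β' = 437/79.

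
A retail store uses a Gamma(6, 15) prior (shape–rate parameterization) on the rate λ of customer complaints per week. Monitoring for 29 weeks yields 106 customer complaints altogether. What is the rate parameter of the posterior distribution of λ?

Total count 106 over total exposure 29 weeks.
Gamma(α, β) with Poisson data over total exposure Σt gives posterior Gamma(α+Σx, β+Σt) = Gamma(112, 44).

44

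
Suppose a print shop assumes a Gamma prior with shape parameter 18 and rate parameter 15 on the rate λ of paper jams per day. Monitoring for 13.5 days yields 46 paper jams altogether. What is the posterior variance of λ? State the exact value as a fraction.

Total count 46 over total exposure 13.5 days.
The Gamma prior is conjugate for the Poisson rate, so λ | data ~ Gamma(18+46, 15+13.5) = Gamma(64, 57/2).
Posterior variance = α'/β'² = 64/(3249/4) = 256/3249.

256/3249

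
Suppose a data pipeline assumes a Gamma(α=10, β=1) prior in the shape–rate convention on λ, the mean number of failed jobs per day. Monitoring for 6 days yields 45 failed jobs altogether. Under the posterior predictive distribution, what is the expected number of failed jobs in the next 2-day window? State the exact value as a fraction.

Total count 45 over total exposure 6 days.
Posterior: α' = 10 + 45 = 55, β' = 1 + 6 = 7.
Predictive mean over a 2-day window = T·E[λ|data] = 2·55/7 = 110/7.

110/7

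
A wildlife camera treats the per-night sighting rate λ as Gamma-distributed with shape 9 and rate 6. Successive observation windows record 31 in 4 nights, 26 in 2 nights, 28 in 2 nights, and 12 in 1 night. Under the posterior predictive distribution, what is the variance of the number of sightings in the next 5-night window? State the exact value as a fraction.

Total count: 31 + 26 + 28 + 12 = 97.
Total exposure: 4 + 2 + 2 + 1 = 9 nights.
The Gamma prior is conjugate for the Poisson rate, so λ | data ~ Gamma(9+97, 6+9) = Gamma(106, 15).
The posterior predictive for a window of length T is Negative Binomial with variance T·α'·(β'+T)/β'² = 5·106·20/225 = 424/9.

424/9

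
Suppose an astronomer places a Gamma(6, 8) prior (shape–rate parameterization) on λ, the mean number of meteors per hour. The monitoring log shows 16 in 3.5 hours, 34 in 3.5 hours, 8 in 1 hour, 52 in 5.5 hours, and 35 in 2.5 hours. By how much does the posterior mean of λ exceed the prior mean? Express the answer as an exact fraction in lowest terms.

133/24

Total count: 16 + 34 + 8 + 52 + 35 = 145.
Total exposure: 3.5 + 3.5 + 1 + 5.5 + 2.5 = 16 hours.
Gamma(α, β) with Poisson data over total exposure Σt gives posterior Gamma(α+Σx, β+Σt) = Gamma(151, 24).
Posterior mean = 151/24 = 151/24; prior mean = 6/8 = 3/4. Difference = 151/24 − 3/4 = 133/24.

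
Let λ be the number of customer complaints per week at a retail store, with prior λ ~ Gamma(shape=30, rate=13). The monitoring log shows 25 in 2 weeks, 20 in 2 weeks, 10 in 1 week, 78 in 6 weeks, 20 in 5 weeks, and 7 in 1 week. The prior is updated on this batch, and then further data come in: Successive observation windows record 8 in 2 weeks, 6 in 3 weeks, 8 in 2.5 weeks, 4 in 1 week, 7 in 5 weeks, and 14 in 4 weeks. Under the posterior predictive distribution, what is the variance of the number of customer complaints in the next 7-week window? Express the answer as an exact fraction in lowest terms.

361662/9025

Total count: 25 + 20 + 10 + 78 + 20 + 7 = 160.
Total exposure: 2 + 2 + 1 + 6 + 5 + 1 = 17 weeks.
After the first batch: Gamma(30 + 160, 13 + 17) = Gamma(190, 30).
Total count: 8 + 6 + 8 + 4 + 7 + 14 = 47.
Total exposure: 2 + 3 + 2.5 + 1 + 5 + 4 = 17.5 weeks.
After the second batch: Gamma(190 + 47, 30 + 17.5) = Gamma(237, 95/2).
The posterior predictive for a window of length T is Negative Binomial with variance T·α'·(β'+T)/β'² = 7·237·(109/2)/(9025/4) = 361662/9025.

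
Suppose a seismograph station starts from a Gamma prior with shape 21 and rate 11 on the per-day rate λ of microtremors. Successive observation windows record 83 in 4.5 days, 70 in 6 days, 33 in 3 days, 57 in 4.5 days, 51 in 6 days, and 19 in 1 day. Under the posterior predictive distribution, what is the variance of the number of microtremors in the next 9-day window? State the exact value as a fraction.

Total count: 83 + 70 + 33 + 57 + 51 + 19 = 313.
Total exposure: 4.5 + 6 + 3 + 4.5 + 6 + 1 = 25 days.
The Gamma prior is conjugate for the Poisson rate, so λ | data ~ Gamma(21+313, 11+25) = Gamma(334, 36).
The posterior predictive for a window of length T is Negative Binomial with variance T·α'·(β'+T)/β'² = 9·334·45/1296 = 835/8.

835/8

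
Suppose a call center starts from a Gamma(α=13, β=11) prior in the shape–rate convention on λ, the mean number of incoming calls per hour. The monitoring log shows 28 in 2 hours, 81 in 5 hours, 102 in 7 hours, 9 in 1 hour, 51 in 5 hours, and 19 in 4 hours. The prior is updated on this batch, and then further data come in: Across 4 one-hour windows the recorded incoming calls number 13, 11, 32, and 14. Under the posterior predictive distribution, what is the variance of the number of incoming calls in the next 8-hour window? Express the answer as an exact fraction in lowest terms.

140248/1521

Total count: 28 + 81 + 102 + 9 + 51 + 19 = 290.
Total exposure: 2 + 5 + 7 + 1 + 5 + 4 = 24 hours.
After the first batch: Gamma(13 + 290, 11 + 24) = Gamma(303, 35).
Total count: 13 + 11 + 32 + 14 = 70.
Total exposure: 4 hours.
After the second batch: Gamma(303 + 70, 35 + 4) = Gamma(373, 39).
The posterior predictive for a window of length T is Negative Binomial with variance T·α'·(β'+T)/β'² = 8·373·47/1521 = 140248/1521.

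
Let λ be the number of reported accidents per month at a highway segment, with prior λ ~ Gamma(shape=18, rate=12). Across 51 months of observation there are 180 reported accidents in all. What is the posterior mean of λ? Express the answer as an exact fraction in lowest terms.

22/7

Total count 180 over total exposure 51 months.
By Gamma–Poisson conjugacy, the posterior is Gamma(α + Σx, β + Σt) = Gamma(18 + 180, 12 + 51) = Gamma(198, 63).
Posterior mean = α'/β' = 198/63 = 22/7.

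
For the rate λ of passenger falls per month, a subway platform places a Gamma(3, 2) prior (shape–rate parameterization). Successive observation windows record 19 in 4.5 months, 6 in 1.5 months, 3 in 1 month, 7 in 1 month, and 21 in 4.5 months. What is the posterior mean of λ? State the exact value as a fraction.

Total count: 19 + 6 + 3 + 7 + 21 = 56.
Total exposure: 4.5 + 1.5 + 1 + 1 + 4.5 = 12.5 months.
Conjugate update: add total count to the shape and total exposure to the rate, giving Gamma(59, 29/2).
Posterior mean = α'/β' = 59/(29/2) = 118/29.

118/29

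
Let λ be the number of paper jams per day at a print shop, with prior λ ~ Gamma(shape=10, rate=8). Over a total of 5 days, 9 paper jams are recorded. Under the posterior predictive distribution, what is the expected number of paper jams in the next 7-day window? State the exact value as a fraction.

Total count 9 over total exposure 5 days.
Posterior: α' = 10 + 9 = 19, β' = 8 + 5 = 13.
Predictive mean over a 7-day window = T·E[λ|data] = 7·19/13 = 133/13.

133/13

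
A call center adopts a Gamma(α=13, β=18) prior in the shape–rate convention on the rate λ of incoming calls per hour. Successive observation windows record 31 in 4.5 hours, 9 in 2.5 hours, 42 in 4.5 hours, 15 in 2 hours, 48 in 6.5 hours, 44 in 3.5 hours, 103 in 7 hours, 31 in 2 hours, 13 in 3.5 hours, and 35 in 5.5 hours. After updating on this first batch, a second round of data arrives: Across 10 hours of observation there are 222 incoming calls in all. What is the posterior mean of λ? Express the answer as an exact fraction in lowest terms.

Total count: 31 + 9 + 42 + 15 + 48 + 44 + 103 + 31 + 13 + 35 = 371.
Total exposure: 4.5 + 2.5 + 4.5 + 2 + 6.5 + 3.5 + 7 + 2 + 3.5 + 5.5 = 41.5 hours.
After the first batch: Gamma(13 + 371, 18 + 41.5) = Gamma(384, 119/2).
Total count 222 over total exposure 10 hours.
After the second batch: Gamma(384 + 222, 119/2 + 10) = Gamma(606, 139/2).
Posterior mean = α'/β' = 606/(139/2) = 1212/139.

1212/139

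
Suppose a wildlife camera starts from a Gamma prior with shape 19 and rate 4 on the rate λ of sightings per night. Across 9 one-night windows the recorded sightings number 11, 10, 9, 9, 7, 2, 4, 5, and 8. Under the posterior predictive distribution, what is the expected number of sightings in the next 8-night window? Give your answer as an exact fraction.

Total count: 11 + 10 + 9 + 9 + 7 + 2 + 4 + 5 + 8 = 65.
Total exposure: 9 nights.
By Gamma–Poisson conjugacy, the posterior is Gamma(α + Σx, β + Σt) = Gamma(19 + 65, 4 + 9) = Gamma(84, 13).
Predictive mean over an 8-night window = T·E[λ|data] = 8·84/13 = 672/13.

672/13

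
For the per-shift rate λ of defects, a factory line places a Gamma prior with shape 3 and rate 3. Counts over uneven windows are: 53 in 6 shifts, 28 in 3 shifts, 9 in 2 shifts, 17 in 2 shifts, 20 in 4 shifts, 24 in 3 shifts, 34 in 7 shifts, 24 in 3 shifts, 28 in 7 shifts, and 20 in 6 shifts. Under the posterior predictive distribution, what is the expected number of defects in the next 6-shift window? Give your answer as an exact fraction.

780/23

Total count: 53 + 28 + 9 + 17 + 20 + 24 + 34 + 24 + 28 + 20 = 257.
Total exposure: 6 + 3 + 2 + 2 + 4 + 3 + 7 + 3 + 7 + 6 = 43 shifts.
Conjugate update: add total count to the shape and total exposure to the rate, giving Gamma(260, 46).
Predictive mean over a 6-shift window = T·E[λ|data] = 6·260/46 = 780/23.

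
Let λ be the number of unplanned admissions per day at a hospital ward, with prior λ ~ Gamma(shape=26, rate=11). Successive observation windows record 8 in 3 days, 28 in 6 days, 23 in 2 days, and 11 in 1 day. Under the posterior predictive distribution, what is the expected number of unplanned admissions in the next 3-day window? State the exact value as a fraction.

288/23

Total count: 8 + 28 + 23 + 11 = 70.
Total exposure: 3 + 6 + 2 + 1 = 12 days.
The Gamma prior is conjugate for the Poisson rate, so λ | data ~ Gamma(26+70, 11+12) = Gamma(96, 23).
Predictive mean over a 3-day window = T·E[λ|data] = 3·96/23 = 288/23.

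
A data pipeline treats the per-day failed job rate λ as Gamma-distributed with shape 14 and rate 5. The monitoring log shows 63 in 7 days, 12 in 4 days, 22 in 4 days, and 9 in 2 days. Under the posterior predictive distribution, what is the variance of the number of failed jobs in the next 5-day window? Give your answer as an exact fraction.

4050/121

Total count: 63 + 12 + 22 + 9 = 106.
Total exposure: 7 + 4 + 4 + 2 = 17 days.
The Gamma prior is conjugate for the Poisson rate, so λ | data ~ Gamma(14+106, 5+17) = Gamma(120, 22).
The posterior predictive for a window of length T is Negative Binomial with variance T·α'·(β'+T)/β'² = 5·120·27/484 = 4050/121.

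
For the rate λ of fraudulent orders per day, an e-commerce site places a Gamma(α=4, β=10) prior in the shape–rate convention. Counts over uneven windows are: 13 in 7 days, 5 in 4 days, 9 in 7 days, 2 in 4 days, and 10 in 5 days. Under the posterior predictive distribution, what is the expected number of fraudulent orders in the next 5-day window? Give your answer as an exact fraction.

215/37

Total count: 13 + 5 + 9 + 2 + 10 = 39.
Total exposure: 7 + 4 + 7 + 4 + 5 = 27 days.
The Gamma prior is conjugate for the Poisson rate, so λ | data ~ Gamma(4+39, 10+27) = Gamma(43, 37).
Predictive mean over a 5-day window = T·E[λ|data] = 5·43/37 = 215/37.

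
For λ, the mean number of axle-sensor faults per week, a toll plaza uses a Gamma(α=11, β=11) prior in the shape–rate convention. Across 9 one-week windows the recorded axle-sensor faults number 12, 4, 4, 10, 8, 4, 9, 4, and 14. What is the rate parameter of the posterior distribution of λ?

Total count: 12 + 4 + 4 + 10 + 8 + 4 + 9 + 4 + 14 = 69.
Total exposure: 9 weeks.
Gamma(α, β) with Poisson data over total exposure Σt gives posterior Gamma(α+Σx, β+Σt) = Gamma(80, 20).

20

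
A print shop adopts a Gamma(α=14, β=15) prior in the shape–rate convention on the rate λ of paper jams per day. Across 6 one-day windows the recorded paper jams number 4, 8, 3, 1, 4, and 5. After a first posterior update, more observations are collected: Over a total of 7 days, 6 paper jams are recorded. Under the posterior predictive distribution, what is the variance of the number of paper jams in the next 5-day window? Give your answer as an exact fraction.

Total count: 4 + 8 + 3 + 1 + 4 + 5 = 25.
Total exposure: 6 days.
After the first batch: Gamma(14 + 25, 15 + 6) = Gamma(39, 21).
Total count 6 over total exposure 7 days.
After the second batch: Gamma(39 + 6, 21 + 7) = Gamma(45, 28).
The posterior predictive for a window of length T is Negative Binomial with variance T·α'·(β'+T)/β'² = 5·45·33/784 = 7425/784.

7425/784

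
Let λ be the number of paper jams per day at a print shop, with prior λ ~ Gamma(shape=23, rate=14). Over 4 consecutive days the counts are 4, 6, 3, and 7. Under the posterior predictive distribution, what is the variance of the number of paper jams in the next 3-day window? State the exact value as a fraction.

301/36

Total count: 4 + 6 + 3 + 7 = 20.
Total exposure: 4 days.
By Gamma–Poisson conjugacy, the posterior is Gamma(α + Σx, β + Σt) = Gamma(23 + 20, 14 + 4) = Gamma(43, 18).
The posterior predictive for a window of length T is Negative Binomial with variance T·α'·(β'+T)/β'² = 3·43·21/324 = 301/36.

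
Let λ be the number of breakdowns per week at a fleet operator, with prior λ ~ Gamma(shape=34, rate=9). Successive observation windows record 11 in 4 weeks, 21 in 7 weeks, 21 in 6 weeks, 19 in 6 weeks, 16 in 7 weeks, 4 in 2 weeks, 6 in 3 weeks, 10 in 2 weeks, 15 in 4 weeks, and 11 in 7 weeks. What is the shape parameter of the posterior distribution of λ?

168

Total count: 11 + 21 + 21 + 19 + 16 + 4 + 6 + 10 + 15 + 11 = 134.
Total exposure: 4 + 7 + 6 + 6 + 7 + 2 + 3 + 2 + 4 + 7 = 48 weeks.
Conjugate update: add total count to the shape and total exposure to the rate, giving Gamma(168, 57).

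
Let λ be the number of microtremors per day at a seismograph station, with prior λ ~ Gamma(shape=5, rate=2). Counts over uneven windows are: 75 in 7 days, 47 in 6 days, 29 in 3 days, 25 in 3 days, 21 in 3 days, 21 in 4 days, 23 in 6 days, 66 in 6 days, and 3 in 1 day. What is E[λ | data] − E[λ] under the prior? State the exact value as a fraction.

Total count: 75 + 47 + 29 + 25 + 21 + 21 + 23 + 66 + 3 = 310.
Total exposure: 7 + 6 + 3 + 3 + 3 + 4 + 6 + 6 + 1 = 39 days.
By Gamma–Poisson conjugacy, the posterior is Gamma(α + Σx, β + Σt) = Gamma(5 + 310, 2 + 39) = Gamma(315, 41).
Posterior mean = 315/41 = 315/41; prior mean = 5/2 = 5/2. Difference = 315/41 − 5/2 = 425/82.

425/82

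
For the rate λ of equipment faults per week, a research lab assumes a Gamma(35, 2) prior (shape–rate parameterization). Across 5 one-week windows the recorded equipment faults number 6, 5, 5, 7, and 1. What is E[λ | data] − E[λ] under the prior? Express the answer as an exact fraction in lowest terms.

-127/14

Total count: 6 + 5 + 5 + 7 + 1 = 24.
Total exposure: 5 weeks.
The Gamma prior is conjugate for the Poisson rate, so λ | data ~ Gamma(35+24, 2+5) = Gamma(59, 7).
Posterior mean = 59/7 = 59/7; prior mean = 35/2 = 35/2. Difference = 59/7 − 35/2 = -127/14.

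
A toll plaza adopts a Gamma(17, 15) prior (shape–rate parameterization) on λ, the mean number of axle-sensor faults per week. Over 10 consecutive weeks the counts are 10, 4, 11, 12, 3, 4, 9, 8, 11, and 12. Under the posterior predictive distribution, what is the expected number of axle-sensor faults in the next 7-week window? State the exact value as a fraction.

707/25

Total count: 10 + 4 + 11 + 12 + 3 + 4 + 9 + 8 + 11 + 12 = 84.
Total exposure: 10 weeks.
By Gamma–Poisson conjugacy, the posterior is Gamma(α + Σx, β + Σt) = Gamma(17 + 84, 15 + 10) = Gamma(101, 25).
Predictive mean over a 7-week window = T·E[λ|data] = 7·101/25 = 707/25.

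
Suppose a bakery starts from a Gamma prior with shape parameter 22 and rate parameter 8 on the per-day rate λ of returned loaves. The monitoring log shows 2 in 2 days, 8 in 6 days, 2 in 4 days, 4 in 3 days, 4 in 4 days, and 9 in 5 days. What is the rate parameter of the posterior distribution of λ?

32

Total count: 2 + 8 + 2 + 4 + 4 + 9 = 29.
Total exposure: 2 + 6 + 4 + 3 + 4 + 5 = 24 days.
Gamma(α, β) with Poisson data over total exposure Σt gives posterior Gamma(α+Σx, β+Σt) = Gamma(51, 32).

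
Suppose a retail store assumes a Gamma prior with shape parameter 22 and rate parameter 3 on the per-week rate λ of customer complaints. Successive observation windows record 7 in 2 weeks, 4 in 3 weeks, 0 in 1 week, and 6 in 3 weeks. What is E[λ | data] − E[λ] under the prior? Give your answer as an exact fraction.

-49/12

Total count: 7 + 4 + 0 + 6 = 17.
Total exposure: 2 + 3 + 1 + 3 = 9 weeks.
The Gamma prior is conjugate for the Poisson rate, so λ | data ~ Gamma(22+17, 3+9) = Gamma(39, 12).
Posterior mean = 39/12 = 13/4; prior mean = 22/3 = 22/3. Difference = 13/4 − 22/3 = -49/12.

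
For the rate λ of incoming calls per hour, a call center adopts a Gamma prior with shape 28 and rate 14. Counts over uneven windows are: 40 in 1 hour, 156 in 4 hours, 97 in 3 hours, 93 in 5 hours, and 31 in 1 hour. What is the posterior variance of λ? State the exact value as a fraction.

445/784

Total count: 40 + 156 + 97 + 93 + 31 = 417.
Total exposure: 1 + 4 + 3 + 5 + 1 = 14 hours.
The Gamma prior is conjugate for the Poisson rate, so λ | data ~ Gamma(28+417, 14+14) = Gamma(445, 28).
Posterior variance = α'/β'² = 445/784.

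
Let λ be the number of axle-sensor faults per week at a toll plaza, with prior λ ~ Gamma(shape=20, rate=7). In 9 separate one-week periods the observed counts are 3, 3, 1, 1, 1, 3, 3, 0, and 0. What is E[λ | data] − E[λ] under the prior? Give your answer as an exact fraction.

Total count: 3 + 3 + 1 + 1 + 1 + 3 + 3 + 0 + 0 = 15.
Total exposure: 9 weeks.
Gamma(α, β) with Poisson data over total exposure Σt gives posterior Gamma(α+Σx, β+Σt) = Gamma(35, 16).
Posterior mean = 35/16 = 35/16; prior mean = 20/7 = 20/7. Difference = 35/16 − 20/7 = -75/112.

-75/112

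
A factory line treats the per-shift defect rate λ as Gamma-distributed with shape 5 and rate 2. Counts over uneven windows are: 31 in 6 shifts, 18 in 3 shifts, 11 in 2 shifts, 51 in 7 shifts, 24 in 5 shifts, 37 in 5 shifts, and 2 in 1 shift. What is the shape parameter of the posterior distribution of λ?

179

Total count: 31 + 18 + 11 + 51 + 24 + 37 + 2 = 174.
Total exposure: 6 + 3 + 2 + 7 + 5 + 5 + 1 = 29 shifts.
Conjugate update: add total count to the shape and total exposure to the rate, giving Gamma(179, 31).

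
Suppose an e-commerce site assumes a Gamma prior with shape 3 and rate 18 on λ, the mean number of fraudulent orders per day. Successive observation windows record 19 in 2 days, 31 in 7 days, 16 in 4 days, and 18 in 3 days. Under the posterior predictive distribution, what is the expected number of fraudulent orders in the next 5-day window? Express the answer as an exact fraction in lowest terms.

435/34

Total count: 19 + 31 + 16 + 18 = 84.
Total exposure: 2 + 7 + 4 + 3 = 16 days.
Conjugate update: add total count to the shape and total exposure to the rate, giving Gamma(87, 34).
Predictive mean over a 5-day window = T·E[λ|data] = 5·87/34 = 435/34.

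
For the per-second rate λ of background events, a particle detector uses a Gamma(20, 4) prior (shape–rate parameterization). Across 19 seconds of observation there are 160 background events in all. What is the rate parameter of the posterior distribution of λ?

23

Total count 160 over total exposure 19 seconds.
The Gamma prior is conjugate for the Poisson rate, so λ | data ~ Gamma(20+160, 4+19) = Gamma(180, 23).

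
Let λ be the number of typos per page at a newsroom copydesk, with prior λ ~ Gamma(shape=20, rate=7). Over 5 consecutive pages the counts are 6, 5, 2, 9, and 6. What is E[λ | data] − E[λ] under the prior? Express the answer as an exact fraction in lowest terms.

8/7

Total count: 6 + 5 + 2 + 9 + 6 = 28.
Total exposure: 5 pages.
Conjugate update: add total count to the shape and total exposure to the rate, giving Gamma(48, 12).
Posterior mean = 48/12 = 4; prior mean = 20/7 = 20/7. Difference = 4 − 20/7 = 8/7.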